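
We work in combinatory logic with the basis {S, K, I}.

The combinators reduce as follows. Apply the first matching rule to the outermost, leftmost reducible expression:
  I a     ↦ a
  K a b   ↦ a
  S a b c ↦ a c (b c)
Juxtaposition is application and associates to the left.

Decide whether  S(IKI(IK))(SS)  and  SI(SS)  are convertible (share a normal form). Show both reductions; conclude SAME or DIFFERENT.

Answer: SAME — A ⇓ SI(SS), B ⇓ SI(SS)

Working:
Term A:
  start: S(IKI(IK))(SS)
  step 1: S(KI(IK))(SS)
  step 2: SI(SS)

Term B:
  start: SI(SS)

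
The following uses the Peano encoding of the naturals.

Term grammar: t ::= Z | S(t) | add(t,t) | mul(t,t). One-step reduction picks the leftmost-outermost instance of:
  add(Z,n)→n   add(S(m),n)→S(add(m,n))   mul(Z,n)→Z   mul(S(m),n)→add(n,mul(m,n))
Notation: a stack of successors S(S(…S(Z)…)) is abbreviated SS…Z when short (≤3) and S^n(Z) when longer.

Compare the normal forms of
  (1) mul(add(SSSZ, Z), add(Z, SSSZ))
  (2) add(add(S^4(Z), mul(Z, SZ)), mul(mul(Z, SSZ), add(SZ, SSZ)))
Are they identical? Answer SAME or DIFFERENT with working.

Answer: DIFFERENT — A ⇓ S^9(Z), B ⇓ S^4(Z)

Working:
Term A:
  start: mul(add(SSSZ, Z), add(Z, SSSZ))
  [1] mul(S(add(SSZ, Z)), add(Z, SSSZ))
  [2] add(add(Z, SSSZ), mul(add(SSZ, Z), add(Z, SSSZ)))
  [3] add(SSSZ, mul(add(SSZ, Z), add(Z, SSSZ)))
  [4] S(add(SSZ, mul(add(SSZ, Z), add(Z, SSSZ))))
  [5] S(S(add(SZ, mul(add(SSZ, Z), add(Z, SSSZ)))))
  [6] S(S(S(add(Z, mul(add(SSZ, Z), add(Z, SSSZ))))))
  [7] S(S(S(mul(add(SSZ, Z), add(Z, SSSZ)))))
  [8] S(S(S(mul(S(add(SZ, Z)), add(Z, SSSZ)))))
  [9] S(S(S(add(add(Z, SSSZ), mul(add(SZ, Z), add(Z, SSSZ))))))
  [10] S(S(S(add(SSSZ, mul(add(SZ, Z), add(Z, SSSZ))))))
  [11] S(S(S(S(add(SSZ, mul(add(SZ, Z), add(Z, SSSZ)))))))
  [12] S(S(S(S(S(add(SZ, mul(add(SZ, Z), add(Z, SSSZ))))))))
  [13] S(S(S(S(S(S(add(Z, mul(add(SZ, Z), add(Z, SSSZ)))))))))
  [14] S(S(S(S(S(S(mul(add(SZ, Z), add(Z, SSSZ))))))))
  [15] S(S(S(S(S(S(mul(S(add(Z, Z)), add(Z, SSSZ))))))))
  [16] S(S(S(S(S(S(add(add(Z, SSSZ), mul(add(Z, Z), add(Z, SSSZ)))))))))
  [17] S(S(S(S(S(S(add(SSSZ, mul(add(Z, Z), add(Z, SSSZ)))))))))
  [18] S(S(S(S(S(S(S(add(SSZ, mul(add(Z, Z), add(Z, SSSZ))))))))))
  [19] S(S(S(S(S(S(S(S(add(SZ, mul(add(Z, Z), add(Z, SSSZ)))))))))))
  [20] S(S(S(S(S(S(S(S(S(add(Z, mul(add(Z, Z), add(Z, SSSZ))))))))))))
  [21] S(S(S(S(S(S(S(S(S(mul(add(Z, Z), add(Z, SSSZ)))))))))))
  [22] S(S(S(S(S(S(S(S(S(mul(Z, add(Z, SSSZ)))))))))))
  [23] S^9(Z)

Term B:
  start: add(add(S^4(Z), mul(Z, SZ)), mul(mul(Z, SSZ), add(SZ, SSZ)))
  [1] add(S(add(SSSZ, mul(Z, SZ))), mul(mul(Z, SSZ), add(SZ, SSZ)))
  [2] S(add(add(SSSZ, mul(Z, SZ)), mul(mul(Z, SSZ), add(SZ, SSZ))))
  [3] S(add(S(add(SSZ, mul(Z, SZ))), mul(mul(Z, SSZ), add(SZ, SSZ))))
  [4] S(S(add(add(SSZ, mul(Z, SZ)), mul(mul(Z, SSZ), add(SZ, SSZ)))))
  [5] S(S(add(S(add(SZ, mul(Z, SZ))), mul(mul(Z, SSZ), add(SZ, SSZ)))))
  [6] S(S(S(add(add(SZ, mul(Z, SZ)), mul(mul(Z, SSZ), add(SZ, SSZ))))))
  [7] S(S(S(add(S(add(Z, mul(Z, SZ))), mul(mul(Z, SSZ), add(SZ, SSZ))))))
  [8] S(S(S(S(add(add(Z, mul(Z, SZ)), mul(mul(Z, SSZ), add(SZ, SSZ)))))))
  [9] S(S(S(S(add(mul(Z, SZ), mul(mul(Z, SSZ), add(SZ, SSZ)))))))
  [10] S(S(S(S(add(Z, mul(mul(Z, SSZ), add(SZ, SSZ)))))))
  [11] S(S(S(S(mul(mul(Z, SSZ), add(SZ, SSZ))))))
  [12] S(S(S(S(mul(Z, add(SZ, SSZ))))))
  [13] S^4(Z)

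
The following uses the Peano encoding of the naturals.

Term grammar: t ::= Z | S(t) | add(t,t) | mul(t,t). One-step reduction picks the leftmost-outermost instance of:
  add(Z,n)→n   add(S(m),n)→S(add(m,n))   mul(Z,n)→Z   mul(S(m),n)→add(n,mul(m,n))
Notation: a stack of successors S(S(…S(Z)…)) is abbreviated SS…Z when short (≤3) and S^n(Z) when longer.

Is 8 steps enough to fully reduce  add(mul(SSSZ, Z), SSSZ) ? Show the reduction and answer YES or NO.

  start: add(mul(SSSZ, Z), SSSZ)
  [1] add(add(Z, mul(SSZ, Z)), SSSZ)
  [2] add(mul(SSZ, Z), SSSZ)
  [3] add(add(Z, mul(SZ, Z)), SSSZ)
  [4] add(mul(SZ, Z), SSSZ)
  [5] add(add(Z, mul(Z, Z)), SSSZ)
  [6] add(mul(Z, Z), SSSZ)
  [7] add(Z, SSSZ)
  [8] SSSZ

Answer: YES — reaches normal form SSSZ in 8 ≤ 8 steps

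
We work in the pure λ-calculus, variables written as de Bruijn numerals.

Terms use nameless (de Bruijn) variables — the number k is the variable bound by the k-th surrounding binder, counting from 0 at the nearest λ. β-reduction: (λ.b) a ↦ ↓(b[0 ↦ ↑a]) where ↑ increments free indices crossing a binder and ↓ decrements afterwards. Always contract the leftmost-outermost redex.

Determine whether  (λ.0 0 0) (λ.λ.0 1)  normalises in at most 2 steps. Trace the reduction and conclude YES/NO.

  start: (λ.0 0 0) (λ.λ.0 1)
  →1  (λ.λ.0 1) (λ.λ.0 1) (λ.λ.0 1)
  →2  (λ.0 (λ.λ.0 1)) (λ.λ.0 1)

Answer: NO — after 2 steps the term is (λ.0 (λ.λ.0 1)) (λ.λ.0 1), not yet normal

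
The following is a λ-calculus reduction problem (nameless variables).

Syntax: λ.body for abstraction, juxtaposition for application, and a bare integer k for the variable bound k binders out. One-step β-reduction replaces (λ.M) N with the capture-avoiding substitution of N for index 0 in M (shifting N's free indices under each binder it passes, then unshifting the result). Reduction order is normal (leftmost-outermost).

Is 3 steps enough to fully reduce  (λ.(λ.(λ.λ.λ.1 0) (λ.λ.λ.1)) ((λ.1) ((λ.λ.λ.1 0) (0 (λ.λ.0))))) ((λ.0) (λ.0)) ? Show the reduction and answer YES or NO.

  start: (λ.(λ.(λ.λ.λ.1 0) (λ.λ.λ.1)) ((λ.1) ((λ.λ.λ.1 0) (0 (λ.λ.0))))) ((λ.0) (λ.0))
  →1  (λ.(λ.λ.λ.1 0) (λ.λ.λ.1)) ((λ.(λ.0) (λ.0)) ((λ.λ.λ.1 0) ((λ.0) (λ.0) (λ.λ.0))))
  →2  (λ.λ.λ.1 0) (λ.λ.λ.1)
  →3  λ.λ.1 0

Answer: YES — reaches normal form λ.λ.1 0 in 3 ≤ 3 steps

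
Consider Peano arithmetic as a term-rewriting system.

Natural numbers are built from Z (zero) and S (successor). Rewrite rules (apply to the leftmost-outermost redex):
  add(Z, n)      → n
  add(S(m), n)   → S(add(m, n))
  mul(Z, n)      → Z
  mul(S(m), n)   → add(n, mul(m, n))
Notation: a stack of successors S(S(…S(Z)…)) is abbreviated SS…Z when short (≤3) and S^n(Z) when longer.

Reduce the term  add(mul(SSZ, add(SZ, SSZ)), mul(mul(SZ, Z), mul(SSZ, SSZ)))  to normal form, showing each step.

  start: add(mul(SSZ, add(SZ, SSZ)), mul(mul(SZ, Z), mul(SSZ, SSZ)))
  [1] add(add(add(SZ, SSZ), mul(SZ, add(SZ, SSZ))), mul(mul(SZ, Z), mul(SSZ, SSZ)))
  [2] add(add(S(add(Z, SSZ)), mul(SZ, add(SZ, SSZ))), mul(mul(SZ, Z), mul(SSZ, SSZ)))
  [3] add(S(add(add(Z, SSZ), mul(SZ, add(SZ, SSZ)))), mul(mul(SZ, Z), mul(SSZ, SSZ)))
  [4] S(add(add(add(Z, SSZ), mul(SZ, add(SZ, SSZ))), mul(mul(SZ, Z), mul(SSZ, SSZ))))
  [5] S(add(add(SSZ, mul(SZ, add(SZ, SSZ))), mul(mul(SZ, Z), mul(SSZ, SSZ))))
  [6] S(add(S(add(SZ, mul(SZ, add(SZ, SSZ)))), mul(mul(SZ, Z), mul(SSZ, SSZ))))
  [7] S(S(add(add(SZ, mul(SZ, add(SZ, SSZ))), mul(mul(SZ, Z), mul(SSZ, SSZ)))))
  [8] S(S(add(S(add(Z, mul(SZ, add(SZ, SSZ)))), mul(mul(SZ, Z), mul(SSZ, SSZ)))))
  [9] S(S(S(add(add(Z, mul(SZ, add(SZ, SSZ))), mul(mul(SZ, Z), mul(SSZ, SSZ))))))
  [10] S(S(S(add(mul(SZ, add(SZ, SSZ)), mul(mul(SZ, Z), mul(SSZ, SSZ))))))
  [11] S(S(S(add(add(add(SZ, SSZ), mul(Z, add(SZ, SSZ))), mul(mul(SZ, Z), mul(SSZ, SSZ))))))
  [12] S(S(S(add(add(S(add(Z, SSZ)), mul(Z, add(SZ, SSZ))), mul(mul(SZ, Z), mul(SSZ, SSZ))))))
  [13] S(S(S(add(S(add(add(Z, SSZ), mul(Z, add(SZ, SSZ)))), mul(mul(SZ, Z), mul(SSZ, SSZ))))))
  [14] S(S(S(S(add(add(add(Z, SSZ), mul(Z, add(SZ, SSZ))), mul(mul(SZ, Z), mul(SSZ, SSZ)))))))
  [15] S(S(S(S(add(add(SSZ, mul(Z, add(SZ, SSZ))), mul(mul(SZ, Z), mul(SSZ, SSZ)))))))
  [16] S(S(S(S(add(S(add(SZ, mul(Z, add(SZ, SSZ)))), mul(mul(SZ, Z), mul(SSZ, SSZ)))))))
  [17] S(S(S(S(S(add(add(SZ, mul(Z, add(SZ, SSZ))), mul(mul(SZ, Z), mul(SSZ, SSZ))))))))
  [18] S(S(S(S(S(add(S(add(Z, mul(Z, add(SZ, SSZ)))), mul(mul(SZ, Z), mul(SSZ, SSZ))))))))
  [19] S(S(S(S(S(S(add(add(Z, mul(Z, add(SZ, SSZ))), mul(mul(SZ, Z), mul(SSZ, SSZ)))))))))
  [20] S(S(S(S(S(S(add(mul(Z, add(SZ, SSZ)), mul(mul(SZ, Z), mul(SSZ, SSZ)))))))))
  [21] S(S(S(S(S(S(add(Z, mul(mul(SZ, Z), mul(SSZ, SSZ)))))))))
  [22] S(S(S(S(S(S(mul(mul(SZ, Z), mul(SSZ, SSZ))))))))
  [23] S(S(S(S(S(S(mul(add(Z, mul(Z, Z)), mul(SSZ, SSZ))))))))
  [24] S(S(S(S(S(S(mul(mul(Z, Z), mul(SSZ, SSZ))))))))
  [25] S(S(S(S(S(S(mul(Z, mul(SSZ, SSZ))))))))
  [26] S^6(Z)

Answer: normal form = S^6(Z)  (in 26 steps)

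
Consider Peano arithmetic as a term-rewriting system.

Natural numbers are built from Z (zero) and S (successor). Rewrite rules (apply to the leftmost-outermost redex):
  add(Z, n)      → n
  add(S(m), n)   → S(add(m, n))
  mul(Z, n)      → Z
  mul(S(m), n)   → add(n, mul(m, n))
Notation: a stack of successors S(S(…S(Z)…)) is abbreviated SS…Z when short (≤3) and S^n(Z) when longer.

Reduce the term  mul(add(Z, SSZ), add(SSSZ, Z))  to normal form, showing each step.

Answer: normal form = S^6(Z)  (in 20 steps)

Reduction:
  start: mul(add(Z, SSZ), add(SSSZ, Z))
  [1] mul(SSZ, add(SSSZ, Z))
  [2] add(add(SSSZ, Z), mul(SZ, add(SSSZ, Z)))
  [3] add(S(add(SSZ, Z)), mul(SZ, add(SSSZ, Z)))
  [4] S(add(add(SSZ, Z), mul(SZ, add(SSSZ, Z))))
  [5] S(add(S(add(SZ, Z)), mul(SZ, add(SSSZ, Z))))
  [6] S(S(add(add(SZ, Z), mul(SZ, add(SSSZ, Z)))))
  [7] S(S(add(S(add(Z, Z)), mul(SZ, add(SSSZ, Z)))))
  [8] S(S(S(add(add(Z, Z), mul(SZ, add(SSSZ, Z))))))
  [9] S(S(S(add(Z, mul(SZ, add(SSSZ, Z))))))
  [10] S(S(S(mul(SZ, add(SSSZ, Z)))))
  [11] S(S(S(add(add(SSSZ, Z), mul(Z, add(SSSZ, Z))))))
  [12] S(S(S(add(S(add(SSZ, Z)), mul(Z, add(SSSZ, Z))))))
  [13] S(S(S(S(add(add(SSZ, Z), mul(Z, add(SSSZ, Z)))))))
  [14] S(S(S(S(add(S(add(SZ, Z)), mul(Z, add(SSSZ, Z)))))))
  [15] S(S(S(S(S(add(add(SZ, Z), mul(Z, add(SSSZ, Z))))))))
  [16] S(S(S(S(S(add(S(add(Z, Z)), mul(Z, add(SSSZ, Z))))))))
  [17] S(S(S(S(S(S(add(add(Z, Z), mul(Z, add(SSSZ, Z)))))))))
  [18] S(S(S(S(S(S(add(Z, mul(Z, add(SSSZ, Z)))))))))
  [19] S(S(S(S(S(S(mul(Z, add(SSSZ, Z))))))))
  [20] S^6(Z)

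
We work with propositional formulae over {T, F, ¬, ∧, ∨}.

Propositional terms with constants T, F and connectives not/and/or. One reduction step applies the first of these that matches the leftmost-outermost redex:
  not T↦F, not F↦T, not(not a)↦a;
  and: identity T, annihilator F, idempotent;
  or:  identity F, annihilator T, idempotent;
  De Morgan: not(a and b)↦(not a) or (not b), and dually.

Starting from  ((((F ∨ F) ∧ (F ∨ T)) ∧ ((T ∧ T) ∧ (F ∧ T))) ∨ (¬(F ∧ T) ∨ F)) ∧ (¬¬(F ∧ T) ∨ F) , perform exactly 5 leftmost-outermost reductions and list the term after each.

Answer: after 5 steps: ¬(F ∧ T) ∧ (¬¬(F ∧ T) ∨ F)

Reduction:
  start: ((((F ∨ F) ∧ (F ∨ T)) ∧ ((T ∧ T) ∧ (F ∧ T))) ∨ (¬(F ∧ T) ∨ F)) ∧ (¬¬(F ∧ T) ∨ F)
  →1  (((F ∧ (F ∨ T)) ∧ ((T ∧ T) ∧ (F ∧ T))) ∨ (¬(F ∧ T) ∨ F)) ∧ (¬¬(F ∧ T) ∨ F)
  →2  ((F ∧ ((T ∧ T) ∧ (F ∧ T))) ∨ (¬(F ∧ T) ∨ F)) ∧ (¬¬(F ∧ T) ∨ F)
  →3  (F ∨ (¬(F ∧ T) ∨ F)) ∧ (¬¬(F ∧ T) ∨ F)
  →4  (¬(F ∧ T) ∨ F) ∧ (¬¬(F ∧ T) ∨ F)
  →5  ¬(F ∧ T) ∧ (¬¬(F ∧ T) ∨ F)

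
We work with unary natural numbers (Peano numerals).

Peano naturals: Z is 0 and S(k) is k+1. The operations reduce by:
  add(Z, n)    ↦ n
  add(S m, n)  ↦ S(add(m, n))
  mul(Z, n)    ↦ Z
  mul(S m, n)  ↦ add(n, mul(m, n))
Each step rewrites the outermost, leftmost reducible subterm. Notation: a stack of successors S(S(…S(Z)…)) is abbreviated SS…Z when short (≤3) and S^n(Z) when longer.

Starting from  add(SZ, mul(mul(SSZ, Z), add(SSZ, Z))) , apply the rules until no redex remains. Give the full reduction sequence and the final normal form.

  start: add(SZ, mul(mul(SSZ, Z), add(SSZ, Z)))
  [1] S(add(Z, mul(mul(SSZ, Z), add(SSZ, Z))))
  [2] S(mul(mul(SSZ, Z), add(SSZ, Z)))
  [3] S(mul(add(Z, mul(SZ, Z)), add(SSZ, Z)))
  [4] S(mul(mul(SZ, Z), add(SSZ, Z)))
  [5] S(mul(add(Z, mul(Z, Z)), add(SSZ, Z)))
  [6] S(mul(mul(Z, Z), add(SSZ, Z)))
  [7] S(mul(Z, add(SSZ, Z)))
  [8] SZ

Answer: normal form = SZ  (in 8 steps)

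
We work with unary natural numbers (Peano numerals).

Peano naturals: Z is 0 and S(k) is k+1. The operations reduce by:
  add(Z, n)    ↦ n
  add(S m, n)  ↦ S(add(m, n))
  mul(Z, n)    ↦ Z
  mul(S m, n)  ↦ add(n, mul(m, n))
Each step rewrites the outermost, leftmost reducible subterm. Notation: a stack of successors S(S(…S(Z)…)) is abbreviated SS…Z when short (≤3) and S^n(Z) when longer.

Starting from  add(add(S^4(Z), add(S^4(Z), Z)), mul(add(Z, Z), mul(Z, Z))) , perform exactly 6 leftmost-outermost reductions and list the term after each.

Answer: after 6 steps: S(S(S(add(add(SZ, add(S^4(Z), Z)), mul(add(Z, Z), mul(Z, Z))))))

Reduction:
  start: add(add(S^4(Z), add(S^4(Z), Z)), mul(add(Z, Z), mul(Z, Z)))
  [1] add(S(add(SSSZ, add(S^4(Z), Z))), mul(add(Z, Z), mul(Z, Z)))
  [2] S(add(add(SSSZ, add(S^4(Z), Z)), mul(add(Z, Z), mul(Z, Z))))
  [3] S(add(S(add(SSZ, add(S^4(Z), Z))), mul(add(Z, Z), mul(Z, Z))))
  [4] S(S(add(add(SSZ, add(S^4(Z), Z)), mul(add(Z, Z), mul(Z, Z)))))
  [5] S(S(add(S(add(SZ, add(S^4(Z), Z))), mul(add(Z, Z), mul(Z, Z)))))
  [6] S(S(S(add(add(SZ, add(S^4(Z), Z)), mul(add(Z, Z), mul(Z, Z))))))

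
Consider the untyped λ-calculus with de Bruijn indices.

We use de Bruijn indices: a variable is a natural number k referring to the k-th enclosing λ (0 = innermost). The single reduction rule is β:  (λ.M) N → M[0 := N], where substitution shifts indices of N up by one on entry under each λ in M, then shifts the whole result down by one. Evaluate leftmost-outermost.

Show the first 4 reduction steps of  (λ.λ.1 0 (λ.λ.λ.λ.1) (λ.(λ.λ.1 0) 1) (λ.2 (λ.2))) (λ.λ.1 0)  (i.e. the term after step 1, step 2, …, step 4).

  start: (λ.λ.1 0 (λ.λ.λ.λ.1) (λ.(λ.λ.1 0) 1) (λ.2 (λ.2))) (λ.λ.1 0)
  step 1: λ.(λ.λ.1 0) 0 (λ.λ.λ.λ.1) (λ.(λ.λ.1 0) 1) (λ.(λ.λ.1 0) (λ.2))
  step 2: λ.(λ.1 0) (λ.λ.λ.λ.1) (λ.(λ.λ.1 0) 1) (λ.(λ.λ.1 0) (λ.2))
  step 3: λ.0 (λ.λ.λ.λ.1) (λ.(λ.λ.1 0) 1) (λ.(λ.λ.1 0) (λ.2))
  step 4: λ.0 (λ.λ.λ.λ.1) (λ.λ.2 0) (λ.(λ.λ.1 0) (λ.2))

Answer: after 4 steps: λ.0 (λ.λ.λ.λ.1) (λ.λ.2 0) (λ.(λ.λ.1 0) (λ.2))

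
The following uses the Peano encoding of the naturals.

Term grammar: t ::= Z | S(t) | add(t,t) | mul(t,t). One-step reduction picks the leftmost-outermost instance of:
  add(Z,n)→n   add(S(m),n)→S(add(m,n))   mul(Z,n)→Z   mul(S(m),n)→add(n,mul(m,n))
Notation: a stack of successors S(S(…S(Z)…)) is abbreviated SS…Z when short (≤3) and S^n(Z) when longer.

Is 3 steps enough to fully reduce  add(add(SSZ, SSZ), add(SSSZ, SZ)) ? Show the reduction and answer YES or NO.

Answer: NO — after 3 steps the term is S(add(S(add(Z, SSZ)), add(SSSZ, SZ))), not yet normal

Working:
  start: add(add(SSZ, SSZ), add(SSSZ, SZ))
  →1  add(S(add(SZ, SSZ)), add(SSSZ, SZ))
  →2  S(add(add(SZ, SSZ), add(SSSZ, SZ)))
  →3  S(add(S(add(Z, SSZ)), add(SSSZ, SZ)))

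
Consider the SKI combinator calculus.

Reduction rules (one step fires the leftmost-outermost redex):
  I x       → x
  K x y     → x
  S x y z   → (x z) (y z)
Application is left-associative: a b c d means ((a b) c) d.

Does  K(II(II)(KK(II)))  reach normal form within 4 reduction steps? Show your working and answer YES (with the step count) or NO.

Answer: NO — after 4 steps the term is K(KK(II)), not yet normal

Derivation:
  start: K(II(II)(KK(II)))
  step 1: K(I(II)(KK(II)))
  step 2: K(II(KK(II)))
  step 3: K(I(KK(II)))
  step 4: K(KK(II))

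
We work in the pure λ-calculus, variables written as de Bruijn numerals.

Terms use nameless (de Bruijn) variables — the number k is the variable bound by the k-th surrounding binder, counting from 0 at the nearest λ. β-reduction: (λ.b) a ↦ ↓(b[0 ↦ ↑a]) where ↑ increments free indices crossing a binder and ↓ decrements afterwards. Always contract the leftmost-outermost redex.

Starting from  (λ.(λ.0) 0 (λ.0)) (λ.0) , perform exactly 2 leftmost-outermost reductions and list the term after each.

Answer: after 2 steps: (λ.0) (λ.0)

Working:
  start: (λ.(λ.0) 0 (λ.0)) (λ.0)
  step 1: (λ.0) (λ.0) (λ.0)
  step 2: (λ.0) (λ.0)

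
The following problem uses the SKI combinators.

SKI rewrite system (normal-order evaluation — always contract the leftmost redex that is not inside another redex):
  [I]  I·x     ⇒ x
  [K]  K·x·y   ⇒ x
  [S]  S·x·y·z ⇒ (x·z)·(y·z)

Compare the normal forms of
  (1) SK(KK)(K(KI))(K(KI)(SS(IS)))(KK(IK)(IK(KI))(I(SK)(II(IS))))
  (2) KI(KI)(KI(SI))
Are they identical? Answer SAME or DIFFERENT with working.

Term A:
  start: SK(KK)(K(KI))(K(KI)(SS(IS)))(KK(IK)(IK(KI))(I(SK)(II(IS))))
  step 1: K(K(KI))(KK(K(KI)))(K(KI)(SS(IS)))(KK(IK)(IK(KI))(I(SK)(II(IS))))
  step 2: K(KI)(K(KI)(SS(IS)))(KK(IK)(IK(KI))(I(SK)(II(IS))))
  step 3: KI(KK(IK)(IK(KI))(I(SK)(II(IS))))
  step 4: I

Term B:
  start: KI(KI)(KI(SI))
  step 1: I(KI(SI))
  step 2: KI(SI)
  step 3: I

Answer: SAME — A ⇓ I, B ⇓ I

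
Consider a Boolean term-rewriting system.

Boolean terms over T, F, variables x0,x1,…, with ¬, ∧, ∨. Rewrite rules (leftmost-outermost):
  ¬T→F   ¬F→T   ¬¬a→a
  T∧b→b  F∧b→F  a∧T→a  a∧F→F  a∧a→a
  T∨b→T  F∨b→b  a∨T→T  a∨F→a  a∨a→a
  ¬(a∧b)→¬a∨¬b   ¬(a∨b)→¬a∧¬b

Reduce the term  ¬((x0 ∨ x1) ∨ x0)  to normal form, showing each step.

Answer: normal form = (¬x0 ∧ ¬x1) ∧ ¬x0  (in 2 steps)

Derivation:
  start: ¬((x0 ∨ x1) ∨ x0)
  [1] ¬(x0 ∨ x1) ∧ ¬x0
  [2] (¬x0 ∧ ¬x1) ∧ ¬x0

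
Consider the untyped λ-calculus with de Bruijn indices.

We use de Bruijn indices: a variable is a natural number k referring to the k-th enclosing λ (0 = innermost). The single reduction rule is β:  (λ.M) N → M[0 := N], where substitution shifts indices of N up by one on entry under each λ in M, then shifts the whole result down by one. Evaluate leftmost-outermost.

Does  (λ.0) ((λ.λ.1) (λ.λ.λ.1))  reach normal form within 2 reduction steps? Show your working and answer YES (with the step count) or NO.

Answer: YES — reaches normal form λ.λ.λ.λ.1 in 2 ≤ 2 steps

Working:
  start: (λ.0) ((λ.λ.1) (λ.λ.λ.1))
  step 1: (λ.λ.1) (λ.λ.λ.1)
  step 2: λ.λ.λ.λ.1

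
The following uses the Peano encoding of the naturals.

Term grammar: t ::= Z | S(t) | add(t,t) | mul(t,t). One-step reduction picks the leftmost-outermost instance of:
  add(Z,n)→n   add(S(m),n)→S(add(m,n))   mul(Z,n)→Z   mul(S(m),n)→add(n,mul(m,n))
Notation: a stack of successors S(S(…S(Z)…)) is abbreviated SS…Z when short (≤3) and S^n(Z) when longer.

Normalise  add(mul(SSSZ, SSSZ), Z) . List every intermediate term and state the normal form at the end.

  start: add(mul(SSSZ, SSSZ), Z)
  →1  add(add(SSSZ, mul(SSZ, SSSZ)), Z)
  →2  add(S(add(SSZ, mul(SSZ, SSSZ))), Z)
  →3  S(add(add(SSZ, mul(SSZ, SSSZ)), Z))
  →4  S(add(S(add(SZ, mul(SSZ, SSSZ))), Z))
  →5  S(S(add(add(SZ, mul(SSZ, SSSZ)), Z)))
  →6  S(S(add(S(add(Z, mul(SSZ, SSSZ))), Z)))
  →7  S(S(S(add(add(Z, mul(SSZ, SSSZ)), Z))))
  →8  S(S(S(add(mul(SSZ, SSSZ), Z))))
  →9  S(S(S(add(add(SSSZ, mul(SZ, SSSZ)), Z))))
  →10  S(S(S(add(S(add(SSZ, mul(SZ, SSSZ))), Z))))
  →11  S(S(S(S(add(add(SSZ, mul(SZ, SSSZ)), Z)))))
  →12  S(S(S(S(add(S(add(SZ, mul(SZ, SSSZ))), Z)))))
  →13  S(S(S(S(S(add(add(SZ, mul(SZ, SSSZ)), Z))))))
  →14  S(S(S(S(S(add(S(add(Z, mul(SZ, SSSZ))), Z))))))
  →15  S(S(S(S(S(S(add(add(Z, mul(SZ, SSSZ)), Z)))))))
  →16  S(S(S(S(S(S(add(mul(SZ, SSSZ), Z)))))))
  →17  S(S(S(S(S(S(add(add(SSSZ, mul(Z, SSSZ)), Z)))))))
  →18  S(S(S(S(S(S(add(S(add(SSZ, mul(Z, SSSZ))), Z)))))))
  →19  S(S(S(S(S(S(S(add(add(SSZ, mul(Z, SSSZ)), Z))))))))
  →20  S(S(S(S(S(S(S(add(S(add(SZ, mul(Z, SSSZ))), Z))))))))
  →21  S(S(S(S(S(S(S(S(add(add(SZ, mul(Z, SSSZ)), Z)))))))))
  →22  S(S(S(S(S(S(S(S(add(S(add(Z, mul(Z, SSSZ))), Z)))))))))
  →23  S(S(S(S(S(S(S(S(S(add(add(Z, mul(Z, SSSZ)), Z))))))))))
  →24  S(S(S(S(S(S(S(S(S(add(mul(Z, SSSZ), Z))))))))))
  →25  S(S(S(S(S(S(S(S(S(add(Z, Z))))))))))
  →26  S^9(Z)

Answer: normal form = S^9(Z)  (in 26 steps)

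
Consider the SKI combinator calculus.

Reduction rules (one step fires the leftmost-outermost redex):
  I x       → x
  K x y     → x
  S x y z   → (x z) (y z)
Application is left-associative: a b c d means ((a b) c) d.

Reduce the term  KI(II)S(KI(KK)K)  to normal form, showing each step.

  start: KI(II)S(KI(KK)K)
  →1  IS(KI(KK)K)
  →2  S(KI(KK)K)
  →3  S(IK)
  →4  SK

Answer: normal form = SK  (in 4 steps)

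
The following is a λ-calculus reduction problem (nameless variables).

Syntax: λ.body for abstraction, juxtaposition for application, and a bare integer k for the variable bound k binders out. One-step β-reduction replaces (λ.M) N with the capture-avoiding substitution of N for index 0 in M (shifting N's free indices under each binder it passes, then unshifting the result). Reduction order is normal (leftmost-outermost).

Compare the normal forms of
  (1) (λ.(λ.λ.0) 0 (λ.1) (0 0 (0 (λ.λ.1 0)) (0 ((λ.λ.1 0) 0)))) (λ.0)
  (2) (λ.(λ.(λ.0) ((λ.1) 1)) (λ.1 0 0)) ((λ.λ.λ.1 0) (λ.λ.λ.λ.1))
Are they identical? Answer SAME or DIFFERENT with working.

Answer: DIFFERENT — A ⇓ λ.0, B ⇓ λ.0 0

Derivation:
Term A:
  start: (λ.(λ.λ.0) 0 (λ.1) (0 0 (0 (λ.λ.1 0)) (0 ((λ.λ.1 0) 0)))) (λ.0)
  [1] (λ.λ.0) (λ.0) (λ.λ.0) ((λ.0) (λ.0) ((λ.0) (λ.λ.1 0)) ((λ.0) ((λ.λ.1 0) (λ.0))))
  [2] (λ.0) (λ.λ.0) ((λ.0) (λ.0) ((λ.0) (λ.λ.1 0)) ((λ.0) ((λ.λ.1 0) (λ.0))))
  [3] (λ.λ.0) ((λ.0) (λ.0) ((λ.0) (λ.λ.1 0)) ((λ.0) ((λ.λ.1 0) (λ.0))))
  [4] λ.0

Term B:
  start: (λ.(λ.(λ.0) ((λ.1) 1)) (λ.1 0 0)) ((λ.λ.λ.1 0) (λ.λ.λ.λ.1))
  [1] (λ.(λ.0) ((λ.1) ((λ.λ.λ.1 0) (λ.λ.λ.λ.1)))) (λ.(λ.λ.λ.1 0) (λ.λ.λ.λ.1) 0 0)
  [2] (λ.0) ((λ.λ.(λ.λ.λ.1 0) (λ.λ.λ.λ.1) 0 0) ((λ.λ.λ.1 0) (λ.λ.λ.λ.1)))
  [3] (λ.λ.(λ.λ.λ.1 0) (λ.λ.λ.λ.1) 0 0) ((λ.λ.λ.1 0) (λ.λ.λ.λ.1))
  [4] λ.(λ.λ.λ.1 0) (λ.λ.λ.λ.1) 0 0
  [5] λ.(λ.λ.1 0) 0 0
  [6] λ.(λ.1 0) 0
  [7] λ.0 0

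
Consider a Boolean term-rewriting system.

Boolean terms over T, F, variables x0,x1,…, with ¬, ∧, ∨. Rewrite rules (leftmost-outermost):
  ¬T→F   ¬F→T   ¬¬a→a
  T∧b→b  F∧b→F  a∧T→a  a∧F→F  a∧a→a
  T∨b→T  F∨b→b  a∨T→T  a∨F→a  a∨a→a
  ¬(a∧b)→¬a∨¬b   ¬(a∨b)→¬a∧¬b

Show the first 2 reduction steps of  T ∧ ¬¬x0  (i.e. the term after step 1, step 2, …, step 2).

  start: T ∧ ¬¬x0
  →1  ¬¬x0
  →2  x0

Answer: after 2 steps: x0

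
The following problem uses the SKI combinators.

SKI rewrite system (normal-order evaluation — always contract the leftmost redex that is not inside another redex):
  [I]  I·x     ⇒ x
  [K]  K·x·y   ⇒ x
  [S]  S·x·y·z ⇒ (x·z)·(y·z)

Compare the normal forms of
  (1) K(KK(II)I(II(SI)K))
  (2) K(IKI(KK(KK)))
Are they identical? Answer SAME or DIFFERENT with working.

Term A:
  start: K(KK(II)I(II(SI)K))
  [1] K(KI(II(SI)K))
  [2] KI

Term B:
  start: K(IKI(KK(KK)))
  [1] K(KI(KK(KK)))
  [2] KI

Answer: SAME — A ⇓ KI, B ⇓ KI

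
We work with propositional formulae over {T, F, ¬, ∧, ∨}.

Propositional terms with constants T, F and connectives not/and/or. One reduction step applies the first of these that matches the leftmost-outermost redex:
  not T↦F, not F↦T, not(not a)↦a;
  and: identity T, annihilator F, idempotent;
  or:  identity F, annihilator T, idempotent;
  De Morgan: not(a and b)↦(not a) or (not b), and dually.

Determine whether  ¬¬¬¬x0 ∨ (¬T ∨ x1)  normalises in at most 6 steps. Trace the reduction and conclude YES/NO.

Answer: YES — reaches normal form x0 ∨ x1 in 4 ≤ 6 steps

Working:
  start: ¬¬¬¬x0 ∨ (¬T ∨ x1)
  [1] ¬¬x0 ∨ (¬T ∨ x1)
  [2] x0 ∨ (¬T ∨ x1)
  [3] x0 ∨ (F ∨ x1)
  [4] x0 ∨ x1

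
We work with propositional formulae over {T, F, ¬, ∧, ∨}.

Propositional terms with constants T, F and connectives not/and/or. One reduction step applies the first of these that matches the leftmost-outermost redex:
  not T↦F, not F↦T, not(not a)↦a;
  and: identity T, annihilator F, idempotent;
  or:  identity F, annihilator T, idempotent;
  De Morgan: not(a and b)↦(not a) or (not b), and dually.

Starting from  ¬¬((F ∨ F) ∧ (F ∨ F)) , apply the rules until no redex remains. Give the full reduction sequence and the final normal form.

  start: ¬¬((F ∨ F) ∧ (F ∨ F))
  [1] (F ∨ F) ∧ (F ∨ F)
  [2] F ∨ F
  [3] F

Answer: normal form = F  (in 3 steps)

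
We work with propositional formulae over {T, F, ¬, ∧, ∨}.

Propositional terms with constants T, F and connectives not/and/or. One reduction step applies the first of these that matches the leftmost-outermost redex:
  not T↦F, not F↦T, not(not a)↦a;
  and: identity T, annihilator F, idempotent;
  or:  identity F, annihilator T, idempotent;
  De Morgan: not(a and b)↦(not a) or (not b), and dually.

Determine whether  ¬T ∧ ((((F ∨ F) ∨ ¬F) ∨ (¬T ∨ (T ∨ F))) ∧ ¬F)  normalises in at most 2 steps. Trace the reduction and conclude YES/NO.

  start: ¬T ∧ ((((F ∨ F) ∨ ¬F) ∨ (¬T ∨ (T ∨ F))) ∧ ¬F)
  →1  F ∧ ((((F ∨ F) ∨ ¬F) ∨ (¬T ∨ (T ∨ F))) ∧ ¬F)
  →2  F

Answer: YES — reaches normal form F in 2 ≤ 2 steps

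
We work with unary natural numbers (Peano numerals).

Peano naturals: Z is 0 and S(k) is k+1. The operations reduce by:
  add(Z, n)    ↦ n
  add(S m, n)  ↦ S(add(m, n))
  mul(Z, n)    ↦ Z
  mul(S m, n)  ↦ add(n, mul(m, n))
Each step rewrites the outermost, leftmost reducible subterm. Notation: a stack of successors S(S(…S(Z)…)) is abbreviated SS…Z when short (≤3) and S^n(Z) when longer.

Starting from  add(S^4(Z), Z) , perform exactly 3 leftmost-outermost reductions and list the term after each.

  start: add(S^4(Z), Z)
  [1] S(add(SSSZ, Z))
  [2] S(S(add(SSZ, Z)))
  [3] S(S(S(add(SZ, Z))))

Answer: after 3 steps: S(S(S(add(SZ, Z))))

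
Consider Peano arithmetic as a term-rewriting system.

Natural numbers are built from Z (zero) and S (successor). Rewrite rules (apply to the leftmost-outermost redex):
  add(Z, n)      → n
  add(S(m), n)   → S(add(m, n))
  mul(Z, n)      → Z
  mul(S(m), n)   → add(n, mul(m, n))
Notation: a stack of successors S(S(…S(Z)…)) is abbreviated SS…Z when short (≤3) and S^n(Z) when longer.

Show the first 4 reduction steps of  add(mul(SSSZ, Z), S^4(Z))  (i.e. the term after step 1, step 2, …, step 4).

Answer: after 4 steps: add(mul(SZ, Z), S^4(Z))

Derivation:
  start: add(mul(SSSZ, Z), S^4(Z))
  step 1: add(add(Z, mul(SSZ, Z)), S^4(Z))
  step 2: add(mul(SSZ, Z), S^4(Z))
  step 3: add(add(Z, mul(SZ, Z)), S^4(Z))
  step 4: add(mul(SZ, Z), S^4(Z))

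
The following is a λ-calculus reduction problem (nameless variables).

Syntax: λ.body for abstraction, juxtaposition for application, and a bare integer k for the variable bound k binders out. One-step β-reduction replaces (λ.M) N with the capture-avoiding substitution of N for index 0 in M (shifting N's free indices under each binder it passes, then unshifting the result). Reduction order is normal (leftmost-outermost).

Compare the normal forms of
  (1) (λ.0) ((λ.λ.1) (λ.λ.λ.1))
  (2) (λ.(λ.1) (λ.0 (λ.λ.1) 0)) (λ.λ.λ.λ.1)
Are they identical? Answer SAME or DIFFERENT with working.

Term A:
  start: (λ.0) ((λ.λ.1) (λ.λ.λ.1))
  [1] (λ.λ.1) (λ.λ.λ.1)
  [2] λ.λ.λ.λ.1

Term B:
  start: (λ.(λ.1) (λ.0 (λ.λ.1) 0)) (λ.λ.λ.λ.1)
  [1] (λ.λ.λ.λ.λ.1) (λ.0 (λ.λ.1) 0)
  [2] λ.λ.λ.λ.1

Answer: SAME — A ⇓ λ.λ.λ.λ.1, B ⇓ λ.λ.λ.λ.1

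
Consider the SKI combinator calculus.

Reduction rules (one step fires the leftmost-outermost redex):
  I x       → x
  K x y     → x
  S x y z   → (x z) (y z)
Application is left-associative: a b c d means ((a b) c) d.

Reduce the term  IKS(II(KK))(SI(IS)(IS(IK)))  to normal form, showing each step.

  start: IKS(II(KK))(SI(IS)(IS(IK)))
  →1  KS(II(KK))(SI(IS)(IS(IK)))
  →2  S(SI(IS)(IS(IK)))
  →3  S(I(IS(IK))(IS(IS(IK))))
  →4  S(IS(IK)(IS(IS(IK))))
  →5  S(S(IK)(IS(IS(IK))))
  →6  S(SK(IS(IS(IK))))
  →7  S(SK(S(IS(IK))))
  →8  S(SK(S(S(IK))))
  →9  S(SK(S(SK)))

Answer: normal form = S(SK(S(SK)))  (in 9 steps)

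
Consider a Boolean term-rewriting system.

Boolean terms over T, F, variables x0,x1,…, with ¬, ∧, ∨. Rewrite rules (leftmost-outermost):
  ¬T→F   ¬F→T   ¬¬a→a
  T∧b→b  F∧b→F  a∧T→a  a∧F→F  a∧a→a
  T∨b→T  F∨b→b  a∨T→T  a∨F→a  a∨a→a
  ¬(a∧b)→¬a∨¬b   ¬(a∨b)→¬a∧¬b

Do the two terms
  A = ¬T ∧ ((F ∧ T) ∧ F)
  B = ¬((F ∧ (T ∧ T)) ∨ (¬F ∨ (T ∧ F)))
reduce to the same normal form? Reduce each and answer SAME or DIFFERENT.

Answer: SAME — A ⇓ F, B ⇓ F

Reduction:
Term A:
  start: ¬T ∧ ((F ∧ T) ∧ F)
  →1  F ∧ ((F ∧ T) ∧ F)
  →2  F

Term B:
  start: ¬((F ∧ (T ∧ T)) ∨ (¬F ∨ (T ∧ F)))
  →1  ¬(F ∧ (T ∧ T)) ∧ ¬(¬F ∨ (T ∧ F))
  →2  (¬F ∨ ¬(T ∧ T)) ∧ ¬(¬F ∨ (T ∧ F))
  →3  (T ∨ ¬(T ∧ T)) ∧ ¬(¬F ∨ (T ∧ F))
  →4  T ∧ ¬(¬F ∨ (T ∧ F))
  →5  ¬(¬F ∨ (T ∧ F))
  →6  ¬¬F ∧ ¬(T ∧ F)
  →7  F ∧ ¬(T ∧ F)
  →8  F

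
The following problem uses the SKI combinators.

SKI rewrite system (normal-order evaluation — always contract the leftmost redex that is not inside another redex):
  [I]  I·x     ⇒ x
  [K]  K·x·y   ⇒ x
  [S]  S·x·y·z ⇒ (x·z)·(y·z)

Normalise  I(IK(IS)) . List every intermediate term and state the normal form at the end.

  start: I(IK(IS))
  [1] IK(IS)
  [2] K(IS)
  [3] KS

Answer: normal form = KS  (in 3 steps)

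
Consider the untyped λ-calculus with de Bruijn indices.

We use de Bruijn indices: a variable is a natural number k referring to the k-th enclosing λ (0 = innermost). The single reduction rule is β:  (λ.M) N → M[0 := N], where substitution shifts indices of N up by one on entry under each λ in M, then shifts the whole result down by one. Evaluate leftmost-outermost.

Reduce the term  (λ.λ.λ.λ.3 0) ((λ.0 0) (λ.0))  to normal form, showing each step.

Answer: normal form = λ.λ.λ.0  (in 4 steps)

Working:
  start: (λ.λ.λ.λ.3 0) ((λ.0 0) (λ.0))
  →1  λ.λ.λ.(λ.0 0) (λ.0) 0
  →2  λ.λ.λ.(λ.0) (λ.0) 0
  →3  λ.λ.λ.(λ.0) 0
  →4  λ.λ.λ.0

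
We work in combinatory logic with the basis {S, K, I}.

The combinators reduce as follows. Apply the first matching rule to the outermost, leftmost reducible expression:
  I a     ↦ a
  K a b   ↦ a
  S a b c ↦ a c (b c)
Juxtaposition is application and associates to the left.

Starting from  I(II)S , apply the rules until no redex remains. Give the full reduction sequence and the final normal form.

Answer: normal form = S  (in 3 steps)

Derivation:
  start: I(II)S
  →1  IIS
  →2  IS
  →3  S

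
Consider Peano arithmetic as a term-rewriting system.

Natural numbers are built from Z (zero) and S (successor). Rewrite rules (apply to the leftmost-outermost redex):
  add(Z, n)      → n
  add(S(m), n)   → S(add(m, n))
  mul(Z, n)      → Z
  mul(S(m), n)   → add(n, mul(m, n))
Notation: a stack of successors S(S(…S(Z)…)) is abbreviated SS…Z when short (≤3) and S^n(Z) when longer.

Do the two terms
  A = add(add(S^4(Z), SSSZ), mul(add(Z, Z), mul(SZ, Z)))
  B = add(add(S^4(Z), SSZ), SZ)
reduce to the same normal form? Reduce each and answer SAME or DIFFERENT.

Term A:
  start: add(add(S^4(Z), SSSZ), mul(add(Z, Z), mul(SZ, Z)))
  →1  add(S(add(SSSZ, SSSZ)), mul(add(Z, Z), mul(SZ, Z)))
  →2  S(add(add(SSSZ, SSSZ), mul(add(Z, Z), mul(SZ, Z))))
  →3  S(add(S(add(SSZ, SSSZ)), mul(add(Z, Z), mul(SZ, Z))))
  →4  S(S(add(add(SSZ, SSSZ), mul(add(Z, Z), mul(SZ, Z)))))
  →5  S(S(add(S(add(SZ, SSSZ)), mul(add(Z, Z), mul(SZ, Z)))))
  →6  S(S(S(add(add(SZ, SSSZ), mul(add(Z, Z), mul(SZ, Z))))))
  →7  S(S(S(add(S(add(Z, SSSZ)), mul(add(Z, Z), mul(SZ, Z))))))
  →8  S(S(S(S(add(add(Z, SSSZ), mul(add(Z, Z), mul(SZ, Z)))))))
  →9  S(S(S(S(add(SSSZ, mul(add(Z, Z), mul(SZ, Z)))))))
  →10  S(S(S(S(S(add(SSZ, mul(add(Z, Z), mul(SZ, Z))))))))
  →11  S(S(S(S(S(S(add(SZ, mul(add(Z, Z), mul(SZ, Z)))))))))
  →12  S(S(S(S(S(S(S(add(Z, mul(add(Z, Z), mul(SZ, Z))))))))))
  →13  S(S(S(S(S(S(S(mul(add(Z, Z), mul(SZ, Z)))))))))
  →14  S(S(S(S(S(S(S(mul(Z, mul(SZ, Z)))))))))
  →15  S^7(Z)

Term B:
  start: add(add(S^4(Z), SSZ), SZ)
  →1  add(S(add(SSSZ, SSZ)), SZ)
  →2  S(add(add(SSSZ, SSZ), SZ))
  →3  S(add(S(add(SSZ, SSZ)), SZ))
  →4  S(S(add(add(SSZ, SSZ), SZ)))
  →5  S(S(add(S(add(SZ, SSZ)), SZ)))
  →6  S(S(S(add(add(SZ, SSZ), SZ))))
  →7  S(S(S(add(S(add(Z, SSZ)), SZ))))
  →8  S(S(S(S(add(add(Z, SSZ), SZ)))))
  →9  S(S(S(S(add(SSZ, SZ)))))
  →10  S(S(S(S(S(add(SZ, SZ))))))
  →11  S(S(S(S(S(S(add(Z, SZ)))))))
  →12  S^7(Z)

Answer: SAME — A ⇓ S^7(Z), B ⇓ S^7(Z)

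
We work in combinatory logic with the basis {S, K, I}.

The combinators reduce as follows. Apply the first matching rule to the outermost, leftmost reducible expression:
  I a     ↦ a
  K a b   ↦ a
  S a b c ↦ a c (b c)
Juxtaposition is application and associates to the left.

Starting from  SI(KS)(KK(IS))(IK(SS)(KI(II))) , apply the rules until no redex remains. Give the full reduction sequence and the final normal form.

Answer: normal form = S  (in 5 steps)

Derivation:
  start: SI(KS)(KK(IS))(IK(SS)(KI(II)))
  [1] I(KK(IS))(KS(KK(IS)))(IK(SS)(KI(II)))
  [2] KK(IS)(KS(KK(IS)))(IK(SS)(KI(II)))
  [3] K(KS(KK(IS)))(IK(SS)(KI(II)))
  [4] KS(KK(IS))
  [5] S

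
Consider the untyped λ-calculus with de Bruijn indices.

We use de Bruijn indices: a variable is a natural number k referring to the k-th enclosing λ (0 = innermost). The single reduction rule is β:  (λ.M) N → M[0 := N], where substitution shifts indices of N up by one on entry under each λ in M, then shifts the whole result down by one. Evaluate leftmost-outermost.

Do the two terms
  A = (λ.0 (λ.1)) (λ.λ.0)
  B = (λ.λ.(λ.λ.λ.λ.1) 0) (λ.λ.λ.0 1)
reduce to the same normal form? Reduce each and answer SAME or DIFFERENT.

Term A:
  start: (λ.0 (λ.1)) (λ.λ.0)
  →1  (λ.λ.0) (λ.λ.λ.0)
  →2  λ.0

Term B:
  start: (λ.λ.(λ.λ.λ.λ.1) 0) (λ.λ.λ.0 1)
  →1  λ.(λ.λ.λ.λ.1) 0
  →2  λ.λ.λ.λ.1

Answer: DIFFERENT — A ⇓ λ.0, B ⇓ λ.λ.λ.λ.1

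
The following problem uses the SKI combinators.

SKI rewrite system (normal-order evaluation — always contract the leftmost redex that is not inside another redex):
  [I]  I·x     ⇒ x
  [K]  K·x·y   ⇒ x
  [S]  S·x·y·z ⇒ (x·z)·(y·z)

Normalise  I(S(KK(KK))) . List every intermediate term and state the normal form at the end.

Answer: normal form = SK  (in 2 steps)

Working:
  start: I(S(KK(KK)))
  →1  S(KK(KK))
  →2  SK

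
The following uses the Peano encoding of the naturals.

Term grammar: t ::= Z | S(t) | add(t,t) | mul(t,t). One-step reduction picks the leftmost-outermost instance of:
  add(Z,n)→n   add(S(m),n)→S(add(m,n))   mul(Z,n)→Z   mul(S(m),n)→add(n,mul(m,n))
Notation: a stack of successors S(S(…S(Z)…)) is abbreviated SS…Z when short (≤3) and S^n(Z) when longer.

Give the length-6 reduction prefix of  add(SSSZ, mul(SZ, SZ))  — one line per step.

Answer: after 6 steps: S(S(S(S(add(Z, mul(Z, SZ))))))

Reduction:
  start: add(SSSZ, mul(SZ, SZ))
  →1  S(add(SSZ, mul(SZ, SZ)))
  →2  S(S(add(SZ, mul(SZ, SZ))))
  →3  S(S(S(add(Z, mul(SZ, SZ)))))
  →4  S(S(S(mul(SZ, SZ))))
  →5  S(S(S(add(SZ, mul(Z, SZ)))))
  →6  S(S(S(S(add(Z, mul(Z, SZ))))))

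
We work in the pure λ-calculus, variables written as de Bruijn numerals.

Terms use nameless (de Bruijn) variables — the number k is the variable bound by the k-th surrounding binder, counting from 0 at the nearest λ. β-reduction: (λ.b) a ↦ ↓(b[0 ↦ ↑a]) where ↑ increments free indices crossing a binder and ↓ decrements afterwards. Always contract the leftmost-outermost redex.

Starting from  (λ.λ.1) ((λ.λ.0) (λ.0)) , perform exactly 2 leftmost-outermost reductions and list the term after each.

  start: (λ.λ.1) ((λ.λ.0) (λ.0))
  →1  λ.(λ.λ.0) (λ.0)
  →2  λ.λ.0

Answer: after 2 steps: λ.λ.0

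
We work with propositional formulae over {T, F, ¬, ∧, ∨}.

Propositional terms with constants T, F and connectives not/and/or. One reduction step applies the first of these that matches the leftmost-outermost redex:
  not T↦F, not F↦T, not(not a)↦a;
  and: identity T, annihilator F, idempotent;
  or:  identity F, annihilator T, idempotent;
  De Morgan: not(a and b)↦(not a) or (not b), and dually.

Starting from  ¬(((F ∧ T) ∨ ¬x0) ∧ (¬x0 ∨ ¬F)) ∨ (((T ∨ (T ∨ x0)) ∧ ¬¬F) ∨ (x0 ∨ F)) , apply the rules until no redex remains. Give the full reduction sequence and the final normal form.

  start: ¬(((F ∧ T) ∨ ¬x0) ∧ (¬x0 ∨ ¬F)) ∨ (((T ∨ (T ∨ x0)) ∧ ¬¬F) ∨ (x0 ∨ F))
  →1  (¬((F ∧ T) ∨ ¬x0) ∨ ¬(¬x0 ∨ ¬F)) ∨ (((T ∨ (T ∨ x0)) ∧ ¬¬F) ∨ (x0 ∨ F))
  →2  ((¬(F ∧ T) ∧ ¬¬x0) ∨ ¬(¬x0 ∨ ¬F)) ∨ (((T ∨ (T ∨ x0)) ∧ ¬¬F) ∨ (x0 ∨ F))
  →3  (((¬F ∨ ¬T) ∧ ¬¬x0) ∨ ¬(¬x0 ∨ ¬F)) ∨ (((T ∨ (T ∨ x0)) ∧ ¬¬F) ∨ (x0 ∨ F))
  →4  (((T ∨ ¬T) ∧ ¬¬x0) ∨ ¬(¬x0 ∨ ¬F)) ∨ (((T ∨ (T ∨ x0)) ∧ ¬¬F) ∨ (x0 ∨ F))
  →5  ((T ∧ ¬¬x0) ∨ ¬(¬x0 ∨ ¬F)) ∨ (((T ∨ (T ∨ x0)) ∧ ¬¬F) ∨ (x0 ∨ F))
  →6  (¬¬x0 ∨ ¬(¬x0 ∨ ¬F)) ∨ (((T ∨ (T ∨ x0)) ∧ ¬¬F) ∨ (x0 ∨ F))
  →7  (x0 ∨ ¬(¬x0 ∨ ¬F)) ∨ (((T ∨ (T ∨ x0)) ∧ ¬¬F) ∨ (x0 ∨ F))
  →8  (x0 ∨ (¬¬x0 ∧ ¬¬F)) ∨ (((T ∨ (T ∨ x0)) ∧ ¬¬F) ∨ (x0 ∨ F))
  →9  (x0 ∨ (x0 ∧ ¬¬F)) ∨ (((T ∨ (T ∨ x0)) ∧ ¬¬F) ∨ (x0 ∨ F))
  →10  (x0 ∨ (x0 ∧ F)) ∨ (((T ∨ (T ∨ x0)) ∧ ¬¬F) ∨ (x0 ∨ F))
  →11  (x0 ∨ F) ∨ (((T ∨ (T ∨ x0)) ∧ ¬¬F) ∨ (x0 ∨ F))
  →12  x0 ∨ (((T ∨ (T ∨ x0)) ∧ ¬¬F) ∨ (x0 ∨ F))
  →13  x0 ∨ ((T ∧ ¬¬F) ∨ (x0 ∨ F))
  →14  x0 ∨ (¬¬F ∨ (x0 ∨ F))
  →15  x0 ∨ (F ∨ (x0 ∨ F))
  →16  x0 ∨ (x0 ∨ F)
  →17  x0 ∨ x0
  →18  x0

Answer: normal form = x0  (in 18 steps)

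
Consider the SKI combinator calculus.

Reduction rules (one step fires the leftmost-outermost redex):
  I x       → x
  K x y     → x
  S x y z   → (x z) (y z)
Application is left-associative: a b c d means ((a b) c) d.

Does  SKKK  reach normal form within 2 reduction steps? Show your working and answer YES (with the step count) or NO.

Answer: YES — reaches normal form K in 2 ≤ 2 steps

Derivation:
  start: SKKK
  step 1: KK(KK)
  step 2: K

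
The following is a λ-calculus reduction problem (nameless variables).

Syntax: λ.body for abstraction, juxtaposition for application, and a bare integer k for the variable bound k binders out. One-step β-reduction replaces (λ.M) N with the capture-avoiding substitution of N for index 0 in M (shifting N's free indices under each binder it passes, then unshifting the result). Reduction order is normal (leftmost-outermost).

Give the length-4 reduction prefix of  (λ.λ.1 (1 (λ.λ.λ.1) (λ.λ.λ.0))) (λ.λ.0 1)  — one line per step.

  start: (λ.λ.1 (1 (λ.λ.λ.1) (λ.λ.λ.0))) (λ.λ.0 1)
  →1  λ.(λ.λ.0 1) ((λ.λ.0 1) (λ.λ.λ.1) (λ.λ.λ.0))
  →2  λ.λ.0 ((λ.λ.0 1) (λ.λ.λ.1) (λ.λ.λ.0))
  →3  λ.λ.0 ((λ.0 (λ.λ.λ.1)) (λ.λ.λ.0))
  →4  λ.λ.0 ((λ.λ.λ.0) (λ.λ.λ.1))

Answer: after 4 steps: λ.λ.0 ((λ.λ.λ.0) (λ.λ.λ.1))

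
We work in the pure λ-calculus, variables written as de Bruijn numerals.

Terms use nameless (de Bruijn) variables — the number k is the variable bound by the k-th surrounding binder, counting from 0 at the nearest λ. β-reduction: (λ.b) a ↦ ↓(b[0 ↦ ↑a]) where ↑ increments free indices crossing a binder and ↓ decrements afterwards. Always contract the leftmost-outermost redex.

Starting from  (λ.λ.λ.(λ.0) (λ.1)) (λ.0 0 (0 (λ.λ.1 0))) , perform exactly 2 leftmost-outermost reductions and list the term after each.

  start: (λ.λ.λ.(λ.0) (λ.1)) (λ.0 0 (0 (λ.λ.1 0)))
  →1  λ.λ.(λ.0) (λ.1)
  →2  λ.λ.λ.1

Answer: after 2 steps: λ.λ.λ.1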